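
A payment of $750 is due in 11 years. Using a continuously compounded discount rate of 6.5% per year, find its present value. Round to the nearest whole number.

P = A·e^(−rt) = 750·e^(−0.715).
e^(−0.715) ≈ 0.489192112, so P ≈ 366.8941.

$367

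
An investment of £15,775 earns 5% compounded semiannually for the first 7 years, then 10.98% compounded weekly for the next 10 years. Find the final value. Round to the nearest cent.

£66,750.74

After 7 years at 5%: 15,775 × 1.412973821 ≈ 22,289.6620.
Then 10 years at 10.98%: 22,289.6620 × 2.994695014 ≈ 66,750.7397.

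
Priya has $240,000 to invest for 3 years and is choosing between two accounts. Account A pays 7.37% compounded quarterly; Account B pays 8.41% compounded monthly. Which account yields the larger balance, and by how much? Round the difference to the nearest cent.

A: (1 + 0.018425)^12 ≈ 1.24494057176, so 240,000 × 1.24494057176 ≈ 298,785.7372.
B: (1 + 0.0841/12)^36 ≈ 1.28585003807, so 240,000 × 1.28585003807 ≈ 308,604.0091.
Difference ≈ 9,818.2719 in favor of B.

Account B, by $9,818.27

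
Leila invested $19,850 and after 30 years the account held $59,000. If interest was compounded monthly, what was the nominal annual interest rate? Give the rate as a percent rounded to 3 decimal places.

The 360-period growth factor is 59,000/19,850 = 2.97229.
r/12 = 2.97229^(1/360) − 1 ≈ 0.00303051, so r ≈ 12·0.00303051 = 3.63661%.

3.637%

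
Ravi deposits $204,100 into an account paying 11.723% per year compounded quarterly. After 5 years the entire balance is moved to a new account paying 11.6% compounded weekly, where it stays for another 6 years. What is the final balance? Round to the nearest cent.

After 5 years at 11.723%: 204,100 × 1.78197967023 ≈ 363,702.0507.
Then 6 years at 11.6%: 363,702.0507 × 2.00415964834 ≈ 728,916.9740.

$728,916.97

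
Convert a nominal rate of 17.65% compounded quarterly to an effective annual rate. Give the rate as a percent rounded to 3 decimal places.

One year is 4 periods at 0.044125 each: (1 + 0.044125)^4 ≈ 1.18853.
EAR = 1.18853 − 1 ≈ 18.85295%.

18.853%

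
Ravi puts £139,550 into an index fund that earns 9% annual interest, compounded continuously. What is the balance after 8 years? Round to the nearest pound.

£286,696

A = P·e^(rt) = 139,550·e^(0.09·8) = 139,550·e^0.72.
e^0.72 ≈ 2.05443321064, so A ≈ 286,696.1545.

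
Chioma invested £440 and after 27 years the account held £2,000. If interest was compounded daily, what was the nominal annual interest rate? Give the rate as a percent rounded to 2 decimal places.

5.61%

The 9855-period growth factor is 2,000/440 = 4.54545.
r/365 = 4.54545^(1/9855) − 1 ≈ 0.000153652, so r ≈ 365·0.000153652 = 5.60831%.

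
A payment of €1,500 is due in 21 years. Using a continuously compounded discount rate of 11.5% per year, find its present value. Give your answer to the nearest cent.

€134.05

P = A·e^(−rt) = 1,500·e^(−2.415).
e^(−2.415) ≈ 0.08936733892, so P ≈ 134.0510.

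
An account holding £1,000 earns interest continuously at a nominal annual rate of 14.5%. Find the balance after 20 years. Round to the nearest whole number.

A = P·e^(rt) = 1,000·e^(0.145·20) = 1,000·e^2.9.
e^2.9 ≈ 18.174145369, so A ≈ 18,174.1454.

£18,174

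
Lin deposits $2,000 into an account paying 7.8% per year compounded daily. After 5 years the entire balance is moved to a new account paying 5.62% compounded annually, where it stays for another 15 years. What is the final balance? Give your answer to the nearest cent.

$6,707.79

Phase 1: 2,000·(1 + 0.078/365)^1825 ≈ 2,953.8385.
Phase 2: 2,953.8385·(1 + 0.0562)^15 ≈ 6,707.7860.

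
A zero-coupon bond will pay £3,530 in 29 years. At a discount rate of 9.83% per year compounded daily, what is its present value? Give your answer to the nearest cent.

Growth factor = (1 + 0.0983/365)^10585 ≈ 17.29324911.
P = 3,530/17.29324911 ≈ 204.1259.

£204.13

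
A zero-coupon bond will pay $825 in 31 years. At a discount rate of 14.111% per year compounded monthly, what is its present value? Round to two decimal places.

$10.66

Growth factor = (1 + 0.14111/12)^372 ≈ 77.3925218.
P = 825/77.3925218 ≈ 10.6599.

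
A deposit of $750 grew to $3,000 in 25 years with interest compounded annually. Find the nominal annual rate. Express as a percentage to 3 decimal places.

The 25-period growth factor is 3,000/750 = 4.
r = 4^(1/25) − 1 ≈ 0.057018, i.e. 5.70180%.

5.702%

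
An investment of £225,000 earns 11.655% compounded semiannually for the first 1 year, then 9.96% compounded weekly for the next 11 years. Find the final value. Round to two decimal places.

After 1 years at 11.655%: 225,000 × 1.11994597563 ≈ 251,987.8445.
Then 11 years at 9.96%: 251,987.8445 × 2.98784409896 ≈ 752,900.3942.

£752,900.39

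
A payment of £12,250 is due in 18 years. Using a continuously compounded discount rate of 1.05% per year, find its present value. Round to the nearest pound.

£10,140

P = A·e^(−rt) = 12,250·e^(−0.189).
e^(−0.189) ≈ 0.82778650669, so P ≈ 10,140.3847.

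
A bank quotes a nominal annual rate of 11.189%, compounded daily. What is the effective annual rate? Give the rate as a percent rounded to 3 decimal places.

EAR = (1 + 11.189%/365)^365 − 1 = (1 + 0.000306548)^365 − 1.
(1 + 0.000306548)^365 ≈ 1.118371, so EAR ≈ 11.83707%.

11.837%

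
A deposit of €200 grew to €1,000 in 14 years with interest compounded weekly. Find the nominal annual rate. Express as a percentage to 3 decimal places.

(1 + r/52)^728 = 1,000/200 = 5.
1 + r/52 = 5^(1/728) ≈ 1.002213, so r/52 ≈ 0.00221321.
r ≈ 52·0.00221321 = 11.50870%.

11.509%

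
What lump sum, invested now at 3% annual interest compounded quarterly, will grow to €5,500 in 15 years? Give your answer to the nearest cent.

Periodic rate = 3%/4 = 0.0075; 60 periods.
P = 5,500/(1 + 0.0075)^60 ≈ 5,500/1.565681027 ≈ 3,512.8483.

€3,512.85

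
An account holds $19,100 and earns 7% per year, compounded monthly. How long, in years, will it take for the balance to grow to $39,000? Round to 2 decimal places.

We need (1 + 0.00583333)^(12t) = 2.0419, so 12t = ln 2.0419 / ln 1.005833 ≈ 122.7349.
t ≈ 122.7349/12 = 10.2279 years.

10.23 years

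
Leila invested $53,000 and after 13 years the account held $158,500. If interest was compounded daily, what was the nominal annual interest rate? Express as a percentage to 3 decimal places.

8.428%

(1 + r/365)^4745 = 158,500/53,000 = 2.99057.
1 + r/365 = 2.99057^(1/4745) ≈ 1.000231, so r/365 ≈ 0.000230893.
r ≈ 365·0.000230893 = 8.42761%.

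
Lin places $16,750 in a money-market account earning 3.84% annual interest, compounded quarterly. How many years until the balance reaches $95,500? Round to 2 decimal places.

45.55 years

We need (1 + 0.0096)^(4t) = 5.7015, so 4t = ln 5.7015 / ln 1.0096 ≈ 182.1948.
t ≈ 182.1948/4 = 45.5487 years.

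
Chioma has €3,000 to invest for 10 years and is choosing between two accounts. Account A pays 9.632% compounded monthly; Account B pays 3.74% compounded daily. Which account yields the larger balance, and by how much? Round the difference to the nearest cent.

Account A, by €3,469.51

A: (1 + 0.09632/12)^120 ≈ 2.610012261, so 3,000 × 2.610012261 ≈ 7,830.0368.
B: (1 + 0.0374/365)^3650 ≈ 1.453509301, so 3,000 × 1.453509301 ≈ 4,360.5279.
Difference ≈ 3,469.5089 in favor of A.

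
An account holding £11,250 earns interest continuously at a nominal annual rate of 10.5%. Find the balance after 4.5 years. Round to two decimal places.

£18,044.99

A = P·e^(rt) = 11,250·e^(0.105·4.5) = 11,250·e^0.4725.
e^0.4725 ≈ 1.6039991829, so A ≈ 18,044.9908.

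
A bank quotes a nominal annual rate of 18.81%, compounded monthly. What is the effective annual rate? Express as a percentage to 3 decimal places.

EAR = (1 + 18.81%/12)^12 − 1 = (1 + 0.015675)^12 − 1.
(1 + 0.015675)^12 ≈ 1.205195, so EAR ≈ 20.51945%.

20.519%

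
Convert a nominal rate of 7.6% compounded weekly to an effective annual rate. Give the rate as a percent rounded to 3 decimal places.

7.890%

One year is 52 periods at 0.00146154 each: (1 + 0.00146154)^52 ≈ 1.078903.
EAR = 1.078903 − 1 ≈ 7.89027%.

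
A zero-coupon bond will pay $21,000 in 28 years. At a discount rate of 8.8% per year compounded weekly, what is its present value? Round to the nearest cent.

$1,790.70

Periodic rate = 8.8%/52 = 0.00169231; 1456 periods.
P = 21,000/(1 + 0.088/52)^1456 ≈ 21,000/11.727276182 ≈ 1,790.6971.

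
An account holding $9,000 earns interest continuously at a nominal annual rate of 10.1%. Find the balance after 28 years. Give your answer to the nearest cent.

A = P·e^(rt) = 9,000·e^(0.101·28) = 9,000·e^2.828.
e^2.828 ≈ 16.9116037712, so A ≈ 152,204.4339.

$152,204.43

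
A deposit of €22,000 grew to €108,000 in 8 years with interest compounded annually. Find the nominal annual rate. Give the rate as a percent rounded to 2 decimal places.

(1 + r)^8 = 108,000/22,000 = 4.90909.
1 + r = 4.90909^(1/8) ≈ 1.220043, so r ≈ 0.220043.
r ≈ 22.00430%.

22.00%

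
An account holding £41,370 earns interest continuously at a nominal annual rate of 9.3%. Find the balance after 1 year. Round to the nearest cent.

£45,401.99

A = P·e^(rt) = 41,370·e^(0.093·1) = 41,370·e^0.093.
e^0.093 ≈ 1.0974617353, so A ≈ 45,401.9920.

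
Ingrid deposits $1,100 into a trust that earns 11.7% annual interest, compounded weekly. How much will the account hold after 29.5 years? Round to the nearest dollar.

Periodic rate = 11.7%/52 = 0.00225; periods = 52·29.5 = 1534.
A = 1,100·(1 + 0.00225)^1534 ≈ 1,100·31.425600934 ≈ 34,568.1610.

$34,568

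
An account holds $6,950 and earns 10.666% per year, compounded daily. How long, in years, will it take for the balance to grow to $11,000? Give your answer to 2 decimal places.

4.31 years

We need (1 + 0.000292219)^(365t) = 1.5827, so 365t = ln 1.5827 / ln 1.000292 ≈ 1571.4940.
t ≈ 1571.4940/365 = 4.3055 years.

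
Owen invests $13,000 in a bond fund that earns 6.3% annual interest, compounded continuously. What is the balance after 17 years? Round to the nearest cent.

$37,937.85

A = P·e^(rt) = 13,000·e^(0.063·17) = 13,000·e^1.071.
e^1.071 ≈ 2.9182963377, so A ≈ 37,937.8524.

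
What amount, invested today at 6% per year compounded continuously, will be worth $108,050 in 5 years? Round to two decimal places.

$80,045.41

P = A·e^(−rt) = 108,050·e^(−0.3).
e^(−0.3) ≈ 0.740818220682, so P ≈ 80,045.4087.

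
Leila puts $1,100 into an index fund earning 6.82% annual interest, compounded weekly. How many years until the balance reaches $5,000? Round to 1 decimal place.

We need (1 + 0.00131154)^(52t) = 4.5455, so 52t = ln 4.5455 / ln 1.001312 ≈ 1155.2238.
t ≈ 1155.2238/52 = 22.2158 years.

22.2 years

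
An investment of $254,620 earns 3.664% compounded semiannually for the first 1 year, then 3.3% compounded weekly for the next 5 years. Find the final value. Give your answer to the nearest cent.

$311,384.45

Phase 1: 254,620·(1 + 0.01832)^2 ≈ 264,034.7330.
Phase 2: 264,034.7330·(1 + 0.033/52)^260 ≈ 311,384.4509.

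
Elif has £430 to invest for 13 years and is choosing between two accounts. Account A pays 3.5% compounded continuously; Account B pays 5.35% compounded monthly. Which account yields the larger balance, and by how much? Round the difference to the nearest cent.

A: e^(0.035·13) = e^0.455 ≈ 1.57617338, so 430 × 1.57617338 ≈ 677.7546.
B: (1 + 0.0535/12)^156 ≈ 2.0016147, so 430 × 2.0016147 ≈ 860.6943.
Difference ≈ 182.9398 in favor of B.

Account B, by £182.94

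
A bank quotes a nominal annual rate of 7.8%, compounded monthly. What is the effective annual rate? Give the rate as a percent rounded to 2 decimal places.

8.08%

EAR = (1 + 7.8%/12)^12 − 1 = (1 + 0.0065)^12 − 1.
(1 + 0.0065)^12 ≈ 1.08085, so EAR ≈ 8.08498%.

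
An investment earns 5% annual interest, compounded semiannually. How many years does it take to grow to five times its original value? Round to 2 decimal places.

(1 + 0.025)^(2t) = 5.
2t = ln 5 / ln(1 + 0.025) ≈ 1.6094/0.0246926 ≈ 65.1789.
t ≈ 32.5895.

32.59 years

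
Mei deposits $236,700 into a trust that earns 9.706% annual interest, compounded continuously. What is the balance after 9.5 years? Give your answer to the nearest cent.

A = P·e^(rt) = 236,700·e^(0.09706·9.5) = 236,700·e^0.92207.
e^0.92207 ≈ 2.51449000078, so A ≈ 595,179.7832.

$595,179.78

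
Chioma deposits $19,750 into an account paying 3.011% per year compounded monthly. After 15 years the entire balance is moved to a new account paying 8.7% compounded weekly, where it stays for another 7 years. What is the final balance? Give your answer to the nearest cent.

Phase 1: 19,750·(1 + 0.03011/12)^180 ≈ 31,007.7696.
Phase 2: 31,007.7696·(1 + 0.087/52)^364 ≈ 56,981.6292.

$56,981.63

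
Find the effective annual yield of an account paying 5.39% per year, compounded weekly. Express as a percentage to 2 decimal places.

One year is 52 periods at 0.00103654 each: (1 + 0.00103654)^52 ≈ 1.05535.
EAR = 1.05535 − 1 ≈ 5.53496%.

5.53%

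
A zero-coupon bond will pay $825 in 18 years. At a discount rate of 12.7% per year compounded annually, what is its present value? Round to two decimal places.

Growth factor = (1 + 0.127)^18 ≈ 8.60261504.
P = 825/8.60261504 ≈ 95.9011.

$95.90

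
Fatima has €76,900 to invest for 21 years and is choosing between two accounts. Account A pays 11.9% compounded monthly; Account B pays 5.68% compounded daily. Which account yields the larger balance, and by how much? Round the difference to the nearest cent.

Account A, by €670,985.76

A: (1 + 0.119/12)^252 ≈ 12.0214245611, so 76,900 × 12.0214245611 ≈ 924,447.5487.
B: (1 + 0.0568/365)^7665 ≈ 3.29599204985, so 76,900 × 3.29599204985 ≈ 253,461.7886.
Difference ≈ 670,985.7601 in favor of A.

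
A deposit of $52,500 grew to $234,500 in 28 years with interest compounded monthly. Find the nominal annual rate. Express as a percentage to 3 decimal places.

The 336-period growth factor is 234,500/52,500 = 4.46667.
r/12 = 4.46667^(1/336) − 1 ≈ 0.00446423, so r ≈ 12·0.00446423 = 5.35707%.

5.357%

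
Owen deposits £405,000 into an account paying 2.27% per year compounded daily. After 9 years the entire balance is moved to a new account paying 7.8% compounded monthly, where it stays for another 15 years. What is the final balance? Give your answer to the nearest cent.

After 9 years at 2.27%: 405,000 × 1.226658305564 ≈ 496,796.6138.
Then 15 years at 7.8%: 496,796.6138 × 3.209816908253 ≈ 1,594,626.1708.

£1,594,626.17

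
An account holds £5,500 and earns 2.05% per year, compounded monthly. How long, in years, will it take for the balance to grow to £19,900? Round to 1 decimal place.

We need (1 + 0.00170833)^(12t) = 3.6182, so 12t = ln 3.6182 / ln 1.001708 ≈ 753.4067.
t ≈ 753.4067/12 = 62.7839 years.

62.8 years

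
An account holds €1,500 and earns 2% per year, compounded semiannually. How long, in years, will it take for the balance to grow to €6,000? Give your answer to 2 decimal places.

We need (1 + 0.01)^(2t) = 4, so 2t = ln 4 / ln 1.01 ≈ 139.3214.
t ≈ 139.3214/2 = 69.6607 years.

69.66 years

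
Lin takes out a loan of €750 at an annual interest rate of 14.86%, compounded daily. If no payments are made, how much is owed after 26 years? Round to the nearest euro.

Periodic rate = 14.86%/365 = 0.000407123; periods = 365·26 = 9490.
A = 750·(1 + 0.1486/365)^9490 ≈ 750·47.599094247 ≈ 35,699.3207.

€35,699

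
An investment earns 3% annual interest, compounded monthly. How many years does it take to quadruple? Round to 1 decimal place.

(1 + 0.0025)^(12t) = 4.
12t = ln 4 / ln(1 + 0.0025) ≈ 1.3863/0.00249688 ≈ 555.2106.
t ≈ 46.2676.

46.3 years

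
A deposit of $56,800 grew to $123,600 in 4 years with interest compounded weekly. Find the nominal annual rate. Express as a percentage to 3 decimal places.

19.474%

The 208-period growth factor is 123,600/56,800 = 2.17606.
r/52 = 2.17606^(1/208) − 1 ≈ 0.00374504, so r ≈ 52·0.00374504 = 19.47423%.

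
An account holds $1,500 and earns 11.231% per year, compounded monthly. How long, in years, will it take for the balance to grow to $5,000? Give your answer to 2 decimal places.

(1 + 0.00935917)^(12t) = 5,000/1,500 = 3.3333.
12t·ln(1 + 0.00935917) = ln(3.3333); 12t = 1.204/0.00931564 ≈ 129.2421.
t ≈ 10.7702 years.

10.77 years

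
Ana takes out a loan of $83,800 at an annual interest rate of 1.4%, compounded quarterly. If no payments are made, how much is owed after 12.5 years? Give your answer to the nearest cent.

$99,795.94

Periodic rate = 1.4%/4 = 0.0035; periods = 4·12.5 = 50.
A = 83,800·(1 + 0.0035)^50 ≈ 83,800·1.1908823021 ≈ 99,795.9369.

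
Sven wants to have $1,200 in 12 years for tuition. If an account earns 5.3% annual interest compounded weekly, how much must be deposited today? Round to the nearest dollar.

Periodic rate = 5.3%/52 = 0.00101923; 624 periods.
P = 1,200/(1 + 0.053/52)^624 ≈ 1,200/1.888298397 ≈ 635.4928.

$635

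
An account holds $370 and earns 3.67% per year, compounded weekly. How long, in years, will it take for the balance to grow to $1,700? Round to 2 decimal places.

(1 + 0.000705769)^(52t) = 1,700/370 = 4.5946.
52t·ln(1 + 0.000705769) = ln(4.5946); 52t = 1.5249/0.00070552 ≈ 2161.3560.
t ≈ 41.5645 years.

41.56 years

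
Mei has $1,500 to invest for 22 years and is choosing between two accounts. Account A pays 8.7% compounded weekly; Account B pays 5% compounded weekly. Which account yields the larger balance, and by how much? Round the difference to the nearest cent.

Account A, by $5,650.11

A: (1 + 0.087/52)^1144 ≈ 6.7693200696, so 1,500 × 6.7693200696 ≈ 10,153.9801.
B: (1 + 0.05/52)^1144 ≈ 3.002578719, so 1,500 × 3.002578719 ≈ 4,503.8681.
Difference ≈ 5,650.1120 in favor of A.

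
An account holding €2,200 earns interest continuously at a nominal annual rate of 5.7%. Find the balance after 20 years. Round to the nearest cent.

A = P·e^(rt) = 2,200·e^(0.057·20) = 2,200·e^1.14.
e^1.14 ≈ 3.126768365, so A ≈ 6,878.8904.

€6,878.89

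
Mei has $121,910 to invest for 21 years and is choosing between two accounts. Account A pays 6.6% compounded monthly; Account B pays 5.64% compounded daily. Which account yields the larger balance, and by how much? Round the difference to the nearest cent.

Account A growth factor: (1 + 0.0055)^252 ≈ 3.9836656703; balance ≈ 485,648.6819.
Account B growth factor: (1 + 0.0564/365)^7665 ≈ 3.26842593103; balance ≈ 398,453.8053.
Account A is larger by 87,194.8766.

Account A, by $87,194.88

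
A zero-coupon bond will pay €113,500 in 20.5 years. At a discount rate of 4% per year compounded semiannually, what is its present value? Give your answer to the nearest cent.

€50,395.16

Growth factor = (1 + 0.02)^41 ≈ 2.25220045689.
P = 113,500/2.25220045689 ≈ 50,395.1589.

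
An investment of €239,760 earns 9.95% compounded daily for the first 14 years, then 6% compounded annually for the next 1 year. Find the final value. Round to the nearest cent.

After 14 years at 9.95%: 239,760 × 4.026148318448 ≈ 965,309.3208.
Then 1 years at 6%: 965,309.3208 × 1.06 ≈ 1,023,227.8801.

€1,023,227.88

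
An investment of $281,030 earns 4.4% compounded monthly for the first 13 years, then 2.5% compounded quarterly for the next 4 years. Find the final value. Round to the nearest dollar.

Phase 1: 281,030·(1 + 0.044/12)^156 ≈ 497,410.3378.
Phase 2: 497,410.3378·(1 + 0.00625)^16 ≈ 549,552.3902.

$549,552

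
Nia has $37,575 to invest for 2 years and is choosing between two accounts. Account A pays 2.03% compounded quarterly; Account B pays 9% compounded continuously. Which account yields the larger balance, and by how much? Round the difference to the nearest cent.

Account B, by $5,857.52

Account A growth factor: (1 + 0.005075)^8 ≈ 1.0413285239; balance ≈ 39,127.9193.
Account B growth factor: e^(0.09·2) = e^0.18 ≈ 1.1972173631; balance ≈ 44,985.4424.
Account B is larger by 5,857.5231.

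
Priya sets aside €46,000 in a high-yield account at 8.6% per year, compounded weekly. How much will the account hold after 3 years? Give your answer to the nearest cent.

Growth factor = (1 + 0.086/52)^156 ≈ 1.2940630099.
A ≈ 46,000 × 1.2940630099 ≈ 59,526.8985.

€59,526.90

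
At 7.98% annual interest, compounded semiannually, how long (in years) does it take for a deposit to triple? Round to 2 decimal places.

14.04 years

(1 + 0.0399)^(2t) = 3.
2t = ln 3 / ln(1 + 0.0399) ≈ 1.0986/0.0391246 ≈ 28.0799.
t ≈ 14.0399.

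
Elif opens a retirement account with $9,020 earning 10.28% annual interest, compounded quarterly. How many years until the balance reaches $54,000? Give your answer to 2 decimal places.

17.63 years

(1 + 0.0257)^(4t) = 54,000/9,020 = 5.9867.
4t·ln(1 + 0.0257) = ln(5.9867); 4t = 1.7895/0.0253753 ≈ 70.5229.
t ≈ 17.6307 years.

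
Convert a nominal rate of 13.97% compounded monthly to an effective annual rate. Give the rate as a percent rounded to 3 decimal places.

14.900%

One year is 12 periods at 0.0116417 each: (1 + 0.0116417)^12 ≈ 1.149001.
EAR = 1.149001 − 1 ≈ 14.90012%.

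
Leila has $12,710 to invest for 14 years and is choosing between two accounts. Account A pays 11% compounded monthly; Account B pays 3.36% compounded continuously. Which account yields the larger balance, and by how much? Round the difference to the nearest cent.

Account A growth factor: (1 + 0.11/12)^168 ≈ 4.6319803894; balance ≈ 58,872.4707.
Account B growth factor: e^(0.0336·14) = e^0.4704 ≈ 1.6006343189; balance ≈ 20,344.0622.
Account A is larger by 38,528.4086.

Account A, by $38,528.41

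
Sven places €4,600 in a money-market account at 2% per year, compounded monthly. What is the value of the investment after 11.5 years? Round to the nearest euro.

€5,788

Growth factor = (1 + 0.02/12)^138 ≈ 1.258359069.
A ≈ 4,600 × 1.258359069 ≈ 5,788.4517.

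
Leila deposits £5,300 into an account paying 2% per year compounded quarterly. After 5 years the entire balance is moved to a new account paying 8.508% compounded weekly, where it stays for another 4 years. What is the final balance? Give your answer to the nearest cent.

After 5 years at 2%: 5,300 × 1.104895577 ≈ 5,855.9466.
Then 4 years at 8.508%: 5,855.9466 × 1.405006453 ≈ 8,227.6427.

£8,227.64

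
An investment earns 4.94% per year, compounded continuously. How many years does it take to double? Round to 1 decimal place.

e^(0.0494t) = 2, so 0.0494t = ln 2 ≈ 0.69315.
t ≈ 0.69315/0.0494 ≈ 14.0313.

14.0 years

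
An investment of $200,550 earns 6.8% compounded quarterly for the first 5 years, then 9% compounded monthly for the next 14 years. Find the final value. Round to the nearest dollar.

$985,850

Phase 1: 200,550·(1 + 0.017)^20 ≈ 280,958.2084.
Phase 2: 280,958.2084·(1 + 0.0075)^168 ≈ 985,850.2102.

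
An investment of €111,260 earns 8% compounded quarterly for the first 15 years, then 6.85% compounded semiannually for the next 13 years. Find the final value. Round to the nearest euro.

Phase 1: 111,260·(1 + 0.02)^60 ≈ 365,047.4855.
Phase 2: 365,047.4855·(1 + 0.03425)^26 ≈ 876,219.9359.

€876,220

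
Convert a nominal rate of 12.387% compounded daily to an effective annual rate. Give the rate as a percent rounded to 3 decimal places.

13.184%

One year is 365 periods at 0.00033937 each: (1 + 0.00033937)^365 ≈ 1.131845.
EAR = 1.131845 − 1 ≈ 13.18449%.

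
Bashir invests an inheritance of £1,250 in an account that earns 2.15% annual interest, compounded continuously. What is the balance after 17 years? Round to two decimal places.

A = P·e^(rt) = 1,250·e^(0.0215·17) = 1,250·e^0.3655.
e^0.3655 ≈ 1.441234445, so A ≈ 1,801.5431.

£1,801.54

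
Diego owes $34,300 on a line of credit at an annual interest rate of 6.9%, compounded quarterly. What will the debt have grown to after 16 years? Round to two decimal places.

$102,486.54

Growth factor = (1 + 0.01725)^64 ≈ 2.98794573336.
A ≈ 34,300 × 2.98794573336 ≈ 102,486.5387.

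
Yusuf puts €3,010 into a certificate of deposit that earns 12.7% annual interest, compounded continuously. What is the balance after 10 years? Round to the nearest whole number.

€10,718

A = P·e^(rt) = 3,010·e^(0.127·10) = 3,010·e^1.27.
e^1.27 ≈ 3.5608525624, so A ≈ 10,718.1662.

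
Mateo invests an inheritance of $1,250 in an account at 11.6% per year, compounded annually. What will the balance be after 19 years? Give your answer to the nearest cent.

Growth factor = (1 + 0.116)^19 ≈ 8.0467349688.
A ≈ 1,250 × 8.0467349688 ≈ 10,058.4187.

$10,058.42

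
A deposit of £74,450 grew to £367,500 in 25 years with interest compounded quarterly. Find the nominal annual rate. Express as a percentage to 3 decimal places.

(1 + r/4)^100 = 367,500/74,450 = 4.9362.
1 + r/4 = 4.9362^(1/100) ≈ 1.016094, so r/4 ≈ 0.0160941.
r ≈ 4·0.0160941 = 6.43764%.

6.438%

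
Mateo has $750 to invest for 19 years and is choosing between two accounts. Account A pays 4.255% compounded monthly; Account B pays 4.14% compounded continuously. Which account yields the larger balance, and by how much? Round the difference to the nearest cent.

A: (1 + 0.04255/12)^228 ≈ 2.241219337, so 750 × 2.241219337 ≈ 1,680.9145.
B: e^(0.0414·19) = e^0.7866 ≈ 2.1959176, so 750 × 2.1959176 ≈ 1,646.9382.
Difference ≈ 33.9763 in favor of A.

Account A, by $33.98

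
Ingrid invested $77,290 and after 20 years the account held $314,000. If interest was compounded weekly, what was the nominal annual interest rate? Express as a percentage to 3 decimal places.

The 1040-period growth factor is 314,000/77,290 = 4.06262.
r/52 = 4.06262^(1/1040) − 1 ≈ 0.00134882, so r ≈ 52·0.00134882 = 7.01387%.

7.014%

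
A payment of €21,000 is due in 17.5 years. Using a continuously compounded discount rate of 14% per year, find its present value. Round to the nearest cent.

€1,812.17

P = A·e^(−rt) = 21,000·e^(−2.45).
e^(−2.45) ≈ 0.086293586499, so P ≈ 1,812.1653.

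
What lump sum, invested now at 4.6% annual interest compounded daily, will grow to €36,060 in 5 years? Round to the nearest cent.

Periodic rate = 4.6%/365 = 0.000126027; 1825 periods.
P = 36,060/(1 + 0.046/365)^1825 ≈ 36,060/1.2585817705 ≈ 28,651.2969.

€28,651.30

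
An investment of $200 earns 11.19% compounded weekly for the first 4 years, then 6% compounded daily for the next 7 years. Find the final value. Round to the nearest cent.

$475.99

Phase 1: 200·(1 + 0.1119/52)^208 ≈ 312.7601.
Phase 2: 312.7601·(1 + 0.06/365)^2555 ≈ 475.9924.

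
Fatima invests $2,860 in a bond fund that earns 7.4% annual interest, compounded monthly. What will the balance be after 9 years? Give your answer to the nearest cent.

Growth factor = (1 + 0.074/12)^108 ≈ 1.942459402.
A ≈ 2,860 × 1.942459402 ≈ 5,555.4339.

$5,555.43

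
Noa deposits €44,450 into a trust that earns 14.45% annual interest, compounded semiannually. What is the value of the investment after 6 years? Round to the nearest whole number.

€102,665

Growth factor = (1 + 0.07225)^12 ≈ 2.30968449506.
A ≈ 44,450 × 2.30968449506 ≈ 102,665.4758.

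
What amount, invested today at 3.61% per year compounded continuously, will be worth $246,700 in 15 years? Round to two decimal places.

$143,548.51

P = A·e^(−rt) = 246,700·e^(−0.5415).
e^(−0.5415) ≈ 0.58187478526, so P ≈ 143,548.5095.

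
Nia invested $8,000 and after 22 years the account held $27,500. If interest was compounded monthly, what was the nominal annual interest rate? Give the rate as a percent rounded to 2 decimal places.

5.63%

(1 + r/12)^264 = 27,500/8,000 = 3.4375.
1 + r/12 = 3.4375^(1/264) ≈ 1.004688, so r/12 ≈ 0.00468802.
r ≈ 12·0.00468802 = 5.62562%.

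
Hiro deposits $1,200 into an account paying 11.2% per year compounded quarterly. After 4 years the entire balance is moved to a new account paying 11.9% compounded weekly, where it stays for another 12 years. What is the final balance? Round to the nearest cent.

$7,772.04

Phase 1: 1,200·(1 + 0.028)^16 ≈ 1,866.6852.
Phase 2: 1,866.6852·(1 + 0.119/52)^624 ≈ 7,772.0406.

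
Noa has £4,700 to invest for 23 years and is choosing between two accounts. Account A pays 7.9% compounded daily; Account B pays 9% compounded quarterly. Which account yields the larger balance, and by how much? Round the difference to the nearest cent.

Account B, by £7,486.65

A: (1 + 0.079/365)^8395 ≈ 6.1521609502, so 4,700 × 6.1521609502 ≈ 28,915.1565.
B: (1 + 0.0225)^92 ≈ 7.7450662056, so 4,700 × 7.7450662056 ≈ 36,401.8112.
Difference ≈ 7,486.6547 in favor of B.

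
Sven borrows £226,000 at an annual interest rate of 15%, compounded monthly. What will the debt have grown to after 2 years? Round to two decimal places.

£304,501.34

Growth factor = (1 + 0.0125)^24 ≈ 1.34735105041.
A ≈ 226,000 × 1.34735105041 ≈ 304,501.3374.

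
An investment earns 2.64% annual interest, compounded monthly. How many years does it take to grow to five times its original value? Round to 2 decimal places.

(1 + 0.0022)^(12t) = 5.
12t = ln 5 / ln(1 + 0.0022) ≈ 1.6094/0.00219758 ≈ 732.3671.
t ≈ 61.0306.

61.03 years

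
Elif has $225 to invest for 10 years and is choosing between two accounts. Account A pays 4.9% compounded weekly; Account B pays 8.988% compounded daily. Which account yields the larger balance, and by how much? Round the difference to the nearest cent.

Account A growth factor: (1 + 0.049/52)^520 ≈ 1.63193965; balance ≈ 367.1864.
Account B growth factor: (1 + 0.08988/365)^3650 ≈ 2.45638156; balance ≈ 552.6859.
Account B is larger by 185.4994.

Account B, by $185.50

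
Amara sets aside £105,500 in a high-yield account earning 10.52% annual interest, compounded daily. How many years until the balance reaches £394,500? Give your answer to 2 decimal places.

12.54 years

(1 + 0.000288219)^(365t) = 394,500/105,500 = 3.7393.
365t·ln(1 + 0.000288219) = ln(3.7393); 365t = 1.3189/0.000288178 ≈ 4576.7192.
t ≈ 12.5390 years.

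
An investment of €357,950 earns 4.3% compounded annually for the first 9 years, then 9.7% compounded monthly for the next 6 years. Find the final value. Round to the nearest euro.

Phase 1: 357,950·(1 + 0.043)^9 ≈ 522,854.8521.
Phase 2: 522,854.8521·(1 + 0.097/12)^72 ≈ 933,521.7346.

€933,522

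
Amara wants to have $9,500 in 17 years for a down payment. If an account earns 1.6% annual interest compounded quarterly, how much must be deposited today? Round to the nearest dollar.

Growth factor = (1 + 0.004)^68 ≈ 1.311875046.
P = 9,500/1.311875046 ≈ 7,241.5433.

$7,242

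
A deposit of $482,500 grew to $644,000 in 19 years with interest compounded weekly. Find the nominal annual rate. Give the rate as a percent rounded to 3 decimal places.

The 988-period growth factor is 644,000/482,500 = 1.33472.
r/52 = 1.33472^(1/988) − 1 ≈ 0.000292267, so r ≈ 52·0.000292267 = 1.51979%.

1.520%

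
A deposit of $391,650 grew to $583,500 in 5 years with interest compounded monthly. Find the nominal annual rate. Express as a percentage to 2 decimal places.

The 60-period growth factor is 583,500/391,650 = 1.48985.
r/12 = 1.48985^(1/60) − 1 ≈ 0.00666672, so r ≈ 12·0.00666672 = 8.00007%.

8.00%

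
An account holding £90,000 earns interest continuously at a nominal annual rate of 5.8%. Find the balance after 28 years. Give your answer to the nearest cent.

£456,600.88

A = P·e^(rt) = 90,000·e^(0.058·28) = 90,000·e^1.624.
e^1.624 ≈ 5.07334315651, so A ≈ 456,600.8841.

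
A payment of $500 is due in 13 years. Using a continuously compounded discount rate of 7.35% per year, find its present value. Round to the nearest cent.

$192.31

P = A·e^(−rt) = 500·e^(−0.9555).
e^(−0.9555) ≈ 0.384619787, so P ≈ 192.3099.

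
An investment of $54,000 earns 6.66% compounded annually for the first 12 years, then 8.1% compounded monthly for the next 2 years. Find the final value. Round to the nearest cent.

$137,572.63

Phase 1: 54,000·(1 + 0.0666)^12 ≈ 117,061.1300.
Phase 2: 117,061.1300·(1 + 0.00675)^24 ≈ 137,572.6271.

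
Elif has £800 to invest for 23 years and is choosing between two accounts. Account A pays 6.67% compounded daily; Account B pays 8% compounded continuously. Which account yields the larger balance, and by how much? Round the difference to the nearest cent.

Account A growth factor: (1 + 0.0667/365)^8395 ≈ 4.636500349; balance ≈ 3,709.2003.
Account B growth factor: e^(0.08·23) = e^1.84 ≈ 6.296538261; balance ≈ 5,037.2306.
Account B is larger by 1,328.0303.

Account B, by £1,328.03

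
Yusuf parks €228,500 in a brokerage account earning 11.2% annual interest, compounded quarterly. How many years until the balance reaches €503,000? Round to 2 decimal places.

(1 + 0.028)^(4t) = 503,000/228,500 = 2.2013.
4t·ln(1 + 0.028) = ln(2.2013); 4t = 0.78905/0.0276152 ≈ 28.5732.
t ≈ 7.1433 years.

7.14 years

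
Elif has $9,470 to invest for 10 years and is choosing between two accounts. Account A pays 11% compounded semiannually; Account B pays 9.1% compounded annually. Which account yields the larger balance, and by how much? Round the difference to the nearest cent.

Account A growth factor: (1 + 0.055)^20 ≈ 2.9177574906; balance ≈ 27,631.1634.
Account B growth factor: (1 + 0.091)^10 ≈ 2.3891724924; balance ≈ 22,625.4635.
Account A is larger by 5,005.6999.

Account A, by $5,005.70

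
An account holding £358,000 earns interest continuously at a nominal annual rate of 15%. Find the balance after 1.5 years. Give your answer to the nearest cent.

£448,331.53

A = P·e^(rt) = 358,000·e^(0.15·1.5) = 358,000·e^0.225.
e^0.225 ≈ 1.25232271619, so A ≈ 448,331.5324.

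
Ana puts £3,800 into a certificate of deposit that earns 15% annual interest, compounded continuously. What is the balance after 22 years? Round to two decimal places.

£103,028.03

A = P·e^(rt) = 3,800·e^(0.15·22) = 3,800·e^3.3.
e^3.3 ≈ 27.1126389207, so A ≈ 103,028.0279.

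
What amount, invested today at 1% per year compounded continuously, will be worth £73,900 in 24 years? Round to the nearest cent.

P = A·e^(−rt) = 73,900·e^(−0.24).
e^(−0.24) ≈ 0.78662786107, so P ≈ 58,131.7989.

£58,131.80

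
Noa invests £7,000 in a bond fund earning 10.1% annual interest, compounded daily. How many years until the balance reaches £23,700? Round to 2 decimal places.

(1 + 0.000276712)^(365t) = 23,700/7,000 = 3.3857.
365t·ln(1 + 0.000276712) = ln(3.3857); 365t = 1.2196/0.000276674 ≈ 4407.9483.
t ≈ 12.0766 years.

12.08 years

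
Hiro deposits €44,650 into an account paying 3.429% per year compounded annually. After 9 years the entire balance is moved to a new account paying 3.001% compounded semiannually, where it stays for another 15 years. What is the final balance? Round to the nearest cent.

After 9 years at 3.429%: 44,650 × 1.3545059954 ≈ 60,478.6927.
Then 15 years at 3.001%: 60,478.6927 × 1.5633112341 ≈ 94,547.0197.

€94,547.02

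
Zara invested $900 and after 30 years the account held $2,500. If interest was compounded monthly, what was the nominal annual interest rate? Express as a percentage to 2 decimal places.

3.41%

(1 + r/12)^360 = 2,500/900 = 2.77778.
1 + r/12 = 2.77778^(1/360) ≈ 1.002842, so r/12 ≈ 0.00284195.
r ≈ 12·0.00284195 = 3.41034%.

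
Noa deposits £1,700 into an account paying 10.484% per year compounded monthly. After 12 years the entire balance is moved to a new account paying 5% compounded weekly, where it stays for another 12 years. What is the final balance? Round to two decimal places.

Phase 1: 1,700·(1 + 0.10484/12)^144 ≈ 5,949.1261.
Phase 2: 5,949.1261·(1 + 0.05/52)^624 ≈ 10,836.8901.

£10,836.89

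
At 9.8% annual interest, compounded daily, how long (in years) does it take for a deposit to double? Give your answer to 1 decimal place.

(1 + 0.000268493)^(365t) = 2.
365t = ln 2 / ln(1 + 0.000268493) ≈ 0.69315/0.000268457 ≈ 2581.9662.
t ≈ 7.0739.

7.1 years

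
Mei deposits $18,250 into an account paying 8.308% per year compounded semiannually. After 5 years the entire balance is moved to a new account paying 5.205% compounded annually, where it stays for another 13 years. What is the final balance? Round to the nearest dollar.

$53,027

After 5 years at 8.308%: 18,250 × 1.5023099215 ≈ 27,417.1561.
Then 13 years at 5.205%: 27,417.1561 × 1.9340733872 ≈ 53,026.7919.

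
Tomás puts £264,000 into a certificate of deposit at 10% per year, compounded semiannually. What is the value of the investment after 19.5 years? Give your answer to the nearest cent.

£1,770,054.30

Periodic rate = 10%/2 = 0.05; periods = 2·19.5 = 39.
A = 264,000·(1 + 0.05)^39 ≈ 264,000·6.704751154404 ≈ 1,770,054.3048.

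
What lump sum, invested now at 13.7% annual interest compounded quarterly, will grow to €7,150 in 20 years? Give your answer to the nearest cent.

€483.35

Periodic rate = 13.7%/4 = 0.03425; 80 periods.
P = 7,150/(1 + 0.03425)^80 ≈ 7,150/14.79252682 ≈ 483.3522.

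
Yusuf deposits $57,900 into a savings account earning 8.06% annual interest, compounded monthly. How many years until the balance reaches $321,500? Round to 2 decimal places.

21.34 years

We need (1 + 0.00671667)^(12t) = 5.5527, so 12t = ln 5.5527 / ln 1.006717 ≈ 256.0840.
t ≈ 256.0840/12 = 21.3403 years.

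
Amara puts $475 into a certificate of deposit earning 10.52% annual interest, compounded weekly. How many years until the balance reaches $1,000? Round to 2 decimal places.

We need (1 + 0.00202308)^(52t) = 2.1053, so 52t = ln 2.1053 / ln 1.002023 ≈ 368.3465.
t ≈ 368.3465/52 = 7.0836 years.

7.08 years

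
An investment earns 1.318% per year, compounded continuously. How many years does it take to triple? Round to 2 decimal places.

e^(0.01318t) = 3, so 0.01318t = ln 3 ≈ 1.0986.
t ≈ 1.0986/0.01318 ≈ 83.3545.

83.35 years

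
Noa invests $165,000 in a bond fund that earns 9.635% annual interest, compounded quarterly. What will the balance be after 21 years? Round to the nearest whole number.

Periodic rate = 9.635%/4 = 0.0240875; periods = 4·21 = 84.
A = 165,000·(1 + 0.0240875)^84 ≈ 165,000·7.384370437846 ≈ 1,218,421.1222.

$1,218,421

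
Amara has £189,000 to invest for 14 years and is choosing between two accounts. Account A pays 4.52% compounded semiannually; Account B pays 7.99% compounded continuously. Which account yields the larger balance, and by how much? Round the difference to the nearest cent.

A: (1 + 0.0226)^28 ≈ 1.86965758147, so 189,000 × 1.86965758147 ≈ 353,365.2829.
B: e^(0.0799·14) = e^1.1186 ≈ 3.06056640956, so 189,000 × 3.06056640956 ≈ 578,447.0514.
Difference ≈ 225,081.7685 in favor of B.

Account B, by £225,081.77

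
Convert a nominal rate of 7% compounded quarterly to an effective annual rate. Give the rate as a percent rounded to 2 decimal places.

7.19%

EAR = (1 + 7%/4)^4 − 1 = (1 + 0.0175)^4 − 1.
(1 + 0.0175)^4 ≈ 1.071859, so EAR ≈ 7.18590%.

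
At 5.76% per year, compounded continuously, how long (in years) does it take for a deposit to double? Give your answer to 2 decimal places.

e^(0.0576t) = 2, so 0.0576t = ln 2 ≈ 0.69315.
t ≈ 0.69315/0.0576 ≈ 12.0338.

12.03 years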